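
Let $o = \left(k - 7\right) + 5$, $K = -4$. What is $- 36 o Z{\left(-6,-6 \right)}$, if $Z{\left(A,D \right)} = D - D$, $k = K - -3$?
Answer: $0$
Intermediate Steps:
$k = -1$ ($k = -4 - -3 = -4 + 3 = -1$)
$Z{\left(A,D \right)} = 0$
$o = -3$ ($o = \left(-1 - 7\right) + 5 = -8 + 5 = -3$)
$- 36 o Z{\left(-6,-6 \right)} = \left(-36\right) \left(-3\right) 0 = 108 \cdot 0 = 0$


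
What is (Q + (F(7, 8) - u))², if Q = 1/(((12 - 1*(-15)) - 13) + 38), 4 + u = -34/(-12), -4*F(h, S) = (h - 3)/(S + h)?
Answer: 84681/67600 ≈ 1.2527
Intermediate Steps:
F(h, S) = -(-3 + h)/(4*(S + h)) (F(h, S) = -(h - 3)/(4*(S + h)) = -(-3 + h)/(4*(S + h)))
u = -7/6 (u = -4 - 34/(-12) = -4 - 34*(-1/12) = -4 + 17/6 = -7/6 ≈ -1.1667)
Q = 1/52 (Q = 1/(((12 + 15) - 13) + 38) = 1/((27 - 13) + 38) = 1/(14 + 38) = 1/52 ≈ 0.019231)
(Q + (F(7, 8) - u))² = (1/52 + ((3 - 1*7)/(4*(8 + 7)) - 1*(-7/6)))² = (1/52 + ((¼)*(3 - 7)/15 + 7/6))² = (1/52 + ((¼)*(1/15)*(-4) + 7/6))² = (1/52 + (-1/15 + 7/6))² = (1/52 + 11/10)² = (291/260)² = 84681/67600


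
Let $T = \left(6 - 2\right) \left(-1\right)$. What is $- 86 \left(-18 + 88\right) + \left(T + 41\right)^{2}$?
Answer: $-4651$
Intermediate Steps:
$T = -4$ ($T = 4 \left(-1\right) = -4$)
$- 86 \left(-18 + 88\right) + \left(T + 41\right)^{2} = - 86 \left(-18 + 88\right) + \left(-4 + 41\right)^{2} = \left(-86\right) 70 + 37^{2} = -6020 + 1369 = -4651$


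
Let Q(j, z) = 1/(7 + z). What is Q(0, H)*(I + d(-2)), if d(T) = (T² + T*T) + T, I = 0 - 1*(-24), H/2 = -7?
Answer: -30/7 ≈ -4.2857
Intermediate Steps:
H = -14 (H = 2*(-7) = -14)
I = 24 (I = 0 + 24 = 24)
d(T) = T + 2*T² (d(T) = (T² + T²) + T = 2*T² + T = T + 2*T²)
Q(0, H)*(I + d(-2)) = (24 - 2*(1 + 2*(-2)))/(7 - 14) = (24 - 2*(1 - 4))/(-7) = -(24 - 2*(-3))/7 = -(24 + 6)/7 = -⅐*30 = -30/7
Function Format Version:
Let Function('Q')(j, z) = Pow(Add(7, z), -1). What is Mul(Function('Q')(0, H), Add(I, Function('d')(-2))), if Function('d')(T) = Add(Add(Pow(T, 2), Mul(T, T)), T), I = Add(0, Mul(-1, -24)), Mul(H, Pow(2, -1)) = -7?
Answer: Rational(-30, 7) ≈ -4.2857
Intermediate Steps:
H = -14 (H = Mul(2, -7) = -14)
I = 24 (I = Add(0, 24) = 24)
Function('d')(T) = Add(T, Mul(2, Pow(T, 2))) (Function('d')(T) = Add(Add(Pow(T, 2), Pow(T, 2)), T) = Add(Mul(2, Pow(T, 2)), T) = Add(T, Mul(2, Pow(T, 2))))
Mul(Function('Q')(0, H), Add(I, Function('d')(-2))) = Mul(Pow(Add(7, -14), -1), Add(24, Mul(-2, Add(1, Mul(2, -2))))) = Mul(Pow(-7, -1), Add(24, Mul(-2, Add(1, -4)))) = Mul(Rational(-1, 7), Add(24, Mul(-2, -3))) = Mul(Rational(-1, 7), Add(24, 6)) = Mul(Rational(-1, 7), 30) = Rational(-30, 7)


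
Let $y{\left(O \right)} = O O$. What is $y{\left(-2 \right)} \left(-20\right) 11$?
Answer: $-880$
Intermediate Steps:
$y{\left(O \right)} = O^{2}$
$y{\left(-2 \right)} \left(-20\right) 11 = \left(-2\right)^{2} \left(-20\right) 11 = 4 \left(-20\right) 11 = \left(-80\right) 11 = -880$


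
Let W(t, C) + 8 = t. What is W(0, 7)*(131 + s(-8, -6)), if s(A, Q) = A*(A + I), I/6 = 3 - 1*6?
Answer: -2712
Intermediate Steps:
W(t, C) = -8 + t
I = -18 (I = 6*(3 - 1*6) = 6*(3 - 6) = 6*(-3) = -18)
s(A, Q) = A*(-18 + A) (s(A, Q) = A*(A - 18) = A*(-18 + A))
W(0, 7)*(131 + s(-8, -6)) = (-8 + 0)*(131 - 8*(-18 - 8)) = -8*(131 - 8*(-26)) = -8*(131 + 208) = -8*339 = -2712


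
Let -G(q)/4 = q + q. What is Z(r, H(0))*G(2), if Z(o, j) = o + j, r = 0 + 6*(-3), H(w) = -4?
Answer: 352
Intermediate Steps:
G(q) = -8*q (G(q) = -4*(q + q) = -8*q)
r = -18 (r = 0 - 18 = -18)
Z(o, j) = j + o
Z(r, H(0))*G(2) = (-4 - 18)*(-8*2) = -22*(-16) = 352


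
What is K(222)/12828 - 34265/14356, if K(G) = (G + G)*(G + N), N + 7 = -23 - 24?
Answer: 52607611/15346564 ≈ 3.4280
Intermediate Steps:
N = -54 (N = -7 + (-23 - 24) = -7 - 47 = -54)
K(G) = 2*G*(-54 + G) (K(G) = (G + G)*(G - 54) = (2*G)*(-54 + G) = 2*G*(-54 + G))
K(222)/12828 - 34265/14356 = (2*222*(-54 + 222))/12828 - 34265/14356 = (2*222*168)*(1/12828) - 34265*1/14356 = 74592*(1/12828) - 34265/14356 = 6216/1069 - 34265/14356 = 52607611/15346564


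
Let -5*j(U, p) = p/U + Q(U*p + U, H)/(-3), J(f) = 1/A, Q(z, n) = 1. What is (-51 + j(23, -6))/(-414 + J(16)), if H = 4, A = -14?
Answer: 245756/1999965 ≈ 0.12288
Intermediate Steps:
J(f) = -1/14 (J(f) = 1/(-14) = -1/14)
j(U, p) = 1/15 - p/(5*U) (j(U, p) = -(p/U + 1/(-3))/5 = -(p/U + 1*(-1/3))/5 = -(p/U - 1/3)/5 = -(-1/3 + p/U)/5 = 1/15 - p/(5*U))
(-51 + j(23, -6))/(-414 + J(16)) = (-51 + (1/15)*(23 - 3*(-6))/23)/(-414 - 1/14) = (-51 + (1/15)*(1/23)*(23 + 18))/(-5797/14) = (-51 + (1/15)*(1/23)*41)*(-14/5797) = (-51 + 41/345)*(-14/5797) = -17554/345*(-14/5797) = 245756/1999965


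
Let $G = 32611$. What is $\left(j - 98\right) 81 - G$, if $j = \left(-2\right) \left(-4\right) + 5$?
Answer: $-39496$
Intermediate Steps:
$j = 13$ ($j = 8 + 5 = 13$)
$\left(j - 98\right) 81 - G = \left(13 - 98\right) 81 - 32611 = \left(-85\right) 81 - 32611 = -6885 - 32611 = -39496$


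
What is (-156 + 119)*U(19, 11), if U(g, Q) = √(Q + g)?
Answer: -37*√30 ≈ -202.66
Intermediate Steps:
(-156 + 119)*U(19, 11) = (-156 + 119)*√(11 + 19) = -37*√30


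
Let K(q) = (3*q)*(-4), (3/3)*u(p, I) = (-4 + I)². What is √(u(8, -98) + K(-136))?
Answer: 2*√3009 ≈ 109.71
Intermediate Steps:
u(p, I) = (-4 + I)²
K(q) = -12*q
√(u(8, -98) + K(-136)) = √((-4 - 98)² - 12*(-136)) = √((-102)² + 1632) = √(10404 + 1632) = √12036 = 2*√3009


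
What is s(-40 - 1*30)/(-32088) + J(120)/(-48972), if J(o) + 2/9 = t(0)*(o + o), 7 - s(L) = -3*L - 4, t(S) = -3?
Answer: 3520277/168365736 ≈ 0.020909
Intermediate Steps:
s(L) = 11 + 3*L (s(L) = 7 - (-3*L - 4) = 7 - (-4 - 3*L) = 7 + (4 + 3*L) = 11 + 3*L)
J(o) = -2/9 - 6*o (J(o) = -2/9 - 3*(o + o) = -2/9 - 6*o)
s(-40 - 1*30)/(-32088) + J(120)/(-48972) = (11 + 3*(-40 - 1*30))/(-32088) + (-2/9 - 6*120)/(-48972) = (11 + 3*(-40 - 30))*(-1/32088) + (-2/9 - 720)*(-1/48972) = (11 + 3*(-70))*(-1/32088) - 6482/9*(-1/48972) = (11 - 210)*(-1/32088) + 463/31482 = -199*(-1/32088) + 463/31482 = 199/32088 + 463/31482 = 3520277/168365736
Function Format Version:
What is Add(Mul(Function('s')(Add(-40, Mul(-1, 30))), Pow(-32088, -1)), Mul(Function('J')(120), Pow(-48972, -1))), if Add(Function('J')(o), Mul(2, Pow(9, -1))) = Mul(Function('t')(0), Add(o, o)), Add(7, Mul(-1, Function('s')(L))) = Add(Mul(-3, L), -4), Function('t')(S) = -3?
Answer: Rational(3520277, 168365736) ≈ 0.020909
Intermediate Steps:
Function('s')(L) = Add(11, Mul(3, L)) (Function('s')(L) = Add(7, Mul(-1, Add(Mul(-3, L), -4))) = Add(7, Mul(-1, Add(-4, Mul(-3, L)))) = Add(7, Add(4, Mul(3, L))) = Add(11, Mul(3, L)))
Function('J')(o) = Add(Rational(-2, 9), Mul(-6, o)) (Function('J')(o) = Add(Rational(-2, 9), Mul(-3, Add(o, o))) = Add(Rational(-2, 9), Mul(-3, Mul(2, o))) = Add(Rational(-2, 9), Mul(-6, o)))
Add(Mul(Function('s')(Add(-40, Mul(-1, 30))), Pow(-32088, -1)), Mul(Function('J')(120), Pow(-48972, -1))) = Add(Mul(Add(11, Mul(3, Add(-40, Mul(-1, 30)))), Pow(-32088, -1)), Mul(Add(Rational(-2, 9), Mul(-6, 120)), Pow(-48972, -1))) = Add(Mul(Add(11, Mul(3, Add(-40, -30))), Rational(-1, 32088)), Mul(Add(Rational(-2, 9), -720), Rational(-1, 48972))) = Add(Mul(Add(11, Mul(3, -70)), Rational(-1, 32088)), Mul(Rational(-6482, 9), Rational(-1, 48972))) = Add(Mul(Add(11, -210), Rational(-1, 32088)), Rational(463, 31482)) = Add(Mul(-199, Rational(-1, 32088)), Rational(463, 31482)) = Add(Rational(199, 32088), Rational(463, 31482)) = Rational(3520277, 168365736)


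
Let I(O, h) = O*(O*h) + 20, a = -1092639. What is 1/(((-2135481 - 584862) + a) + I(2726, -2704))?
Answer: -1/20097442466 ≈ -4.9758e-11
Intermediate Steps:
I(O, h) = 20 + h*O² (I(O, h) = h*O² + 20 = 20 + h*O²)
1/(((-2135481 - 584862) + a) + I(2726, -2704)) = 1/(((-2135481 - 584862) - 1092639) + (20 - 2704*2726²)) = 1/((-2720343 - 1092639) + (20 - 2704*7431076)) = 1/(-3812982 + (20 - 20093629504)) = 1/(-3812982 - 20093629484) = 1/(-20097442466) = -1/20097442466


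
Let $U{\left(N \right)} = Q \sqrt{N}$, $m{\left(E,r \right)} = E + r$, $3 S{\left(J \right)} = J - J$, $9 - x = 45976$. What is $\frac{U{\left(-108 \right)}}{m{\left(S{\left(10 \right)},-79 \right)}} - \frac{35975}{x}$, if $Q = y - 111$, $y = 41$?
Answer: $\frac{35975}{45967} + \frac{420 i \sqrt{3}}{79} \approx 0.78263 + 9.2084 i$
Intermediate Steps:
$x = -45967$ ($x = 9 - 45976 = -45967$)
$S{\left(J \right)} = 0$ ($S{\left(J \right)} = \frac{J - J}{3} = \frac{1}{3} \cdot 0 = 0$)
$Q = -70$ ($Q = 41 - 111 = -70$)
$U{\left(N \right)} = - 70 \sqrt{N}$
$\frac{U{\left(-108 \right)}}{m{\left(S{\left(10 \right)},-79 \right)}} - \frac{35975}{x} = \frac{\left(-70\right) \sqrt{-108}}{0 - 79} - \frac{35975}{-45967} = \frac{\left(-70\right) 6 i \sqrt{3}}{-79} - - \frac{35975}{45967} = - 420 i \sqrt{3} \left(- \frac{1}{79}\right) + \frac{35975}{45967} = \frac{420 i \sqrt{3}}{79} + \frac{35975}{45967} = \frac{35975}{45967} + \frac{420 i \sqrt{3}}{79}$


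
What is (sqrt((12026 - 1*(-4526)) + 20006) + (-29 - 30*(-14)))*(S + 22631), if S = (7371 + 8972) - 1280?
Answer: 14738354 + 113082*sqrt(4062) ≈ 2.1946e+7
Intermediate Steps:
S = 15063 (S = 16343 - 1280 = 15063)
(sqrt((12026 - 1*(-4526)) + 20006) + (-29 - 30*(-14)))*(S + 22631) = (sqrt((12026 - 1*(-4526)) + 20006) + (-29 - 30*(-14)))*(15063 + 22631) = (sqrt((12026 + 4526) + 20006) + (-29 + 420))*37694 = (sqrt(16552 + 20006) + 391)*37694 = (sqrt(36558) + 391)*37694 = (3*sqrt(4062) + 391)*37694 = (391 + 3*sqrt(4062))*37694 = 14738354 + 113082*sqrt(4062)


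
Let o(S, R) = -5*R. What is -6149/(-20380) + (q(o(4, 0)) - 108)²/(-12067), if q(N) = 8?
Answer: -129600017/245925460 ≈ -0.52699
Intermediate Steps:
-6149/(-20380) + (q(o(4, 0)) - 108)²/(-12067) = -6149/(-20380) + (8 - 108)²/(-12067) = -6149*(-1/20380) + (-100)²*(-1/12067) = 6149/20380 + 10000*(-1/12067) = 6149/20380 - 10000/12067 = -129600017/245925460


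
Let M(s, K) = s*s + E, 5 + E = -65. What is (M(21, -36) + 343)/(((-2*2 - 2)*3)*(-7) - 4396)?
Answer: -51/305 ≈ -0.16721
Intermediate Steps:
E = -70 (E = -5 - 65 = -70)
M(s, K) = -70 + s² (M(s, K) = s*s - 70 = s² - 70 = -70 + s²)
(M(21, -36) + 343)/(((-2*2 - 2)*3)*(-7) - 4396) = ((-70 + 21²) + 343)/(((-2*2 - 2)*3)*(-7) - 4396) = ((-70 + 441) + 343)/(((-4 - 2)*3)*(-7) - 4396) = (371 + 343)/(-6*3*(-7) - 4396) = 714/(-18*(-7) - 4396) = 714/(126 - 4396) = 714/(-4270) = 714*(-1/4270) = -51/305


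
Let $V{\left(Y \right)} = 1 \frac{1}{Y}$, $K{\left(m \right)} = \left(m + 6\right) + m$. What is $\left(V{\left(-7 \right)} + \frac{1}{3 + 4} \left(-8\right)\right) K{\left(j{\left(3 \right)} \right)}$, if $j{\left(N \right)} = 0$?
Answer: $- \frac{54}{7} \approx -7.7143$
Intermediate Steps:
$K{\left(m \right)} = 6 + 2 m$ ($K{\left(m \right)} = \left(6 + m\right) + m = 6 + 2 m$)
$V{\left(Y \right)} = \frac{1}{Y}$
$\left(V{\left(-7 \right)} + \frac{1}{3 + 4} \left(-8\right)\right) K{\left(j{\left(3 \right)} \right)} = \left(\frac{1}{-7} + \frac{1}{3 + 4} \left(-8\right)\right) \left(6 + 2 \cdot 0\right) = \left(- \frac{1}{7} + \frac{1}{7} \left(-8\right)\right) \left(6 + 0\right) = \left(- \frac{1}{7} + \frac{1}{7} \left(-8\right)\right) 6 = \left(- \frac{1}{7} - \frac{8}{7}\right) 6 = \left(- \frac{9}{7}\right) 6 = - \frac{54}{7}$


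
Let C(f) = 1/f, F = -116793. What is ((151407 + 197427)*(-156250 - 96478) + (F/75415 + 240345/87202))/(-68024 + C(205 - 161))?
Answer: 4251652642077743739254/3280557302804275 ≈ 1.2960e+6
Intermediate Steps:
((151407 + 197427)*(-156250 - 96478) + (F/75415 + 240345/87202))/(-68024 + C(205 - 161)) = ((151407 + 197427)*(-156250 - 96478) + (-116793/75415 + 240345/87202))/(-68024 + 1/(205 - 161)) = (348834*(-252728) + (-116793*1/75415 + 240345*(1/87202)))/(-68024 + 1/44) = (-88160119152 + (-116793/75415 + 240345/87202))/(-68024 + 1/44) = (-88160119152 + 7941034989/6576338830)/(-2993055/44) = -579770814828783237171/6576338830*(-44/2993055) = 4251652642077743739254/3280557302804275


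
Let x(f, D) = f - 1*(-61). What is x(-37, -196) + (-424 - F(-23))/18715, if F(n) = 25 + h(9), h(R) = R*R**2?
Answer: 23578/985 ≈ 23.937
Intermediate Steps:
h(R) = R**3
x(f, D) = 61 + f (x(f, D) = f + 61 = 61 + f)
F(n) = 754 (F(n) = 25 + 9**3 = 25 + 729 = 754)
x(-37, -196) + (-424 - F(-23))/18715 = (61 - 37) + (-424 - 1*754)/18715 = 24 + (-424 - 754)*(1/18715) = 24 - 1178*1/18715 = 24 - 62/985 = 23578/985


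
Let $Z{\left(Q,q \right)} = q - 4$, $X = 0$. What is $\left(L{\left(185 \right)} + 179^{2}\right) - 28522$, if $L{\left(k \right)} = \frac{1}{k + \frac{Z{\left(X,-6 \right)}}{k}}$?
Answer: $\frac{24080554}{6843} \approx 3519.0$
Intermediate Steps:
$Z{\left(Q,q \right)} = -4 + q$
$L{\left(k \right)} = \frac{1}{k - \frac{10}{k}}$ ($L{\left(k \right)} = \frac{1}{k + \frac{-4 - 6}{k}} = \frac{1}{k - \frac{10}{k}}$)
$\left(L{\left(185 \right)} + 179^{2}\right) - 28522 = \left(\frac{185}{-10 + 185^{2}} + 179^{2}\right) - 28522 = \left(\frac{185}{-10 + 34225} + 32041\right) - 28522 = \left(\frac{185}{34215} + 32041\right) - 28522 = \left(185 \cdot \frac{1}{34215} + 32041\right) - 28522 = \left(\frac{37}{6843} + 32041\right) - 28522 = \frac{219256600}{6843} - 28522 = \frac{24080554}{6843}$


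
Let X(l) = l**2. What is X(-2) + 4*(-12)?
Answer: -44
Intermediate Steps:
X(-2) + 4*(-12) = (-2)**2 + 4*(-12) = 4 - 48 = -44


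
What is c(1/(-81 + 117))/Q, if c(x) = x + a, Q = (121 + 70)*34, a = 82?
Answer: 2953/233784 ≈ 0.012631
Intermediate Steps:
Q = 6494 (Q = 191*34 = 6494)
c(x) = 82 + x (c(x) = x + 82 = 82 + x)
c(1/(-81 + 117))/Q = (82 + 1/(-81 + 117))/6494 = (82 + 1/36)*(1/6494) = (2953/36)*(1/6494) = 2953/233784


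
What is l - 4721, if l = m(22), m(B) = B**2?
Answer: -4237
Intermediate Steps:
l = 484 (l = 22**2 = 484)
l - 4721 = 484 - 4721 = -4237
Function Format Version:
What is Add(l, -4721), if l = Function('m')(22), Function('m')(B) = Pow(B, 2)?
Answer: -4237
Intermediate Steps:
l = 484 (l = Pow(22, 2) = 484)
Add(l, -4721) = Add(484, -4721) = -4237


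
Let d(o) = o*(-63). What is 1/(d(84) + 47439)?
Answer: 1/42147 ≈ 2.3726e-5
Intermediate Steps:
d(o) = -63*o
1/(d(84) + 47439) = 1/(-63*84 + 47439) = 1/(-5292 + 47439) = 1/42147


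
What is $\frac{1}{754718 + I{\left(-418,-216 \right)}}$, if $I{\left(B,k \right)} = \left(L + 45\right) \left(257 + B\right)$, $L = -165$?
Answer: $\frac{1}{774038} \approx 1.2919 \cdot 10^{-6}$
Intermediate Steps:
$I{\left(B,k \right)} = -30840 - 120 B$ ($I{\left(B,k \right)} = \left(-165 + 45\right) \left(257 + B\right) = - 120 \left(257 + B\right) = -30840 - 120 B$)
$\frac{1}{754718 + I{\left(-418,-216 \right)}} = \frac{1}{754718 - -19320} = \frac{1}{754718 + \left(-30840 + 50160\right)} = \frac{1}{754718 + 19320} = \frac{1}{774038}$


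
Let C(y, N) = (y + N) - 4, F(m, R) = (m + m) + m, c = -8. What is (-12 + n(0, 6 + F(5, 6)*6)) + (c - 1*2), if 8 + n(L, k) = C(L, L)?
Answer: -34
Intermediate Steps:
F(m, R) = 3*m (F(m, R) = 2*m + m = 3*m)
C(y, N) = -4 + N + y (C(y, N) = (N + y) - 4 = -4 + N + y)
n(L, k) = -12 + 2*L (n(L, k) = -8 + (-4 + L + L) = -8 + (-4 + 2*L) = -12 + 2*L)
(-12 + n(0, 6 + F(5, 6)*6)) + (c - 1*2) = (-12 + (-12 + 2*0)) + (-8 - 1*2) = (-12 + (-12 + 0)) + (-8 - 2) = (-12 - 12) - 10 = -24 - 10 = -34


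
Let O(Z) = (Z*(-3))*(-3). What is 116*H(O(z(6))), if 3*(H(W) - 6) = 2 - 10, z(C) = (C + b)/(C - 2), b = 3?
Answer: 1160/3 ≈ 386.67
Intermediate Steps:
z(C) = (3 + C)/(-2 + C) (z(C) = (C + 3)/(C - 2) = (3 + C)/(-2 + C))
O(Z) = 9*Z (O(Z) = -3*Z*(-3) = 9*Z)
H(W) = 10/3 (H(W) = 6 + (2 - 10)/3 = 6 + (⅓)*(-8) = 6 - 8/3 = 10/3)
116*H(O(z(6))) = 116*(10/3) = 1160/3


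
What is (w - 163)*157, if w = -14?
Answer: -27789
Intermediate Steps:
(w - 163)*157 = (-14 - 163)*157 = -177*157 = -27789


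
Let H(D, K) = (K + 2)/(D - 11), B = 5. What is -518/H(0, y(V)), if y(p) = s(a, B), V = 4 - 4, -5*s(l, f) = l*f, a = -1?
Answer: 5698/3 ≈ 1899.3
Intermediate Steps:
s(l, f) = -f*l/5 (s(l, f) = -l*f/5 = -f*l/5)
V = 0
y(p) = 1 (y(p) = -⅕*5*(-1) = 1)
H(D, K) = (2 + K)/(-11 + D)
-518/H(0, y(V)) = -518*(-11 + 0)/(2 + 1) = -518/(3/(-11)) = -518/((-1/11*3)) = -518/(-3/11) = -518*(-11/3) = 5698/3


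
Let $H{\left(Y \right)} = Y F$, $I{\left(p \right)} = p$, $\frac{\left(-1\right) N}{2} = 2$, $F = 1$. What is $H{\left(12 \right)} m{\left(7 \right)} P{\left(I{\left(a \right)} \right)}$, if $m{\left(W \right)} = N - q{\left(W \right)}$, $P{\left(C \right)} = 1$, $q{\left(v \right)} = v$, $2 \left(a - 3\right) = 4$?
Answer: $-132$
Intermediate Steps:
$a = 5$ ($a = 3 + \frac{1}{2} \cdot 4 = 3 + 2 = 5$)
$N = -4$ ($N = \left(-2\right) 2 = -4$)
$m{\left(W \right)} = -4 - W$
$H{\left(Y \right)} = Y$ ($H{\left(Y \right)} = Y 1 = Y$)
$H{\left(12 \right)} m{\left(7 \right)} P{\left(I{\left(a \right)} \right)} = 12 \left(-4 - 7\right) 1 = 12 \left(-11\right) 1 = \left(-132\right) 1 = -132$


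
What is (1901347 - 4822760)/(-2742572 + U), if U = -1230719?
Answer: 2921413/3973291 ≈ 0.73526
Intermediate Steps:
(1901347 - 4822760)/(-2742572 + U) = (1901347 - 4822760)/(-2742572 - 1230719) = -2921413/(-3973291) = -2921413*(-1/3973291) = 2921413/3973291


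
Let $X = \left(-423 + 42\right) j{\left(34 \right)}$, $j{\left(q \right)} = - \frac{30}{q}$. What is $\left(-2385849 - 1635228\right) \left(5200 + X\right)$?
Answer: $- \frac{378443661855}{17} \approx -2.2261 \cdot 10^{10}$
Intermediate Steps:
$X = \frac{5715}{17}$ ($X = \left(-423 + 42\right) \left(- \frac{30}{34}\right) = - 381 \left(\left(-30\right) \frac{1}{34}\right) = \left(-381\right) \left(- \frac{15}{17}\right) = \frac{5715}{17} \approx 336.18$)
$\left(-2385849 - 1635228\right) \left(5200 + X\right) = \left(-2385849 - 1635228\right) \left(5200 + \frac{5715}{17}\right) = \left(-4021077\right) \frac{94115}{17} = - \frac{378443661855}{17}$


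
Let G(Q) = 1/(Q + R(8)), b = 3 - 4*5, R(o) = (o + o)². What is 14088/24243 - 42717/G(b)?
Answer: -82501857707/8081 ≈ -1.0209e+7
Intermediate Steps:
R(o) = 4*o² (R(o) = (2*o)² = 4*o²)
b = -17 (b = 3 - 20 = -17)
G(Q) = 1/(256 + Q) (G(Q) = 1/(Q + 4*8²) = 1/(Q + 4*64) = 1/(Q + 256) = 1/(256 + Q))
14088/24243 - 42717/G(b) = 14088/24243 - 42717/(1/(256 - 17)) = 14088*(1/24243) - 42717/(1/239) = 4696/8081 - 42717/1/239 = 4696/8081 - 42717*239 = 4696/8081 - 1*10209363 = 4696/8081 - 10209363 = -82501857707/8081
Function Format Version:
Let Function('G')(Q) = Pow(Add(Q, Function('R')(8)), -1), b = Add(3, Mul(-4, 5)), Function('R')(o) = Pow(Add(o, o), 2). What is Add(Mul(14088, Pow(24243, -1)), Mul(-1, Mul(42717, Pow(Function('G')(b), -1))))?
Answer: Rational(-82501857707, 8081) ≈ -1.0209e+7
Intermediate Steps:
Function('R')(o) = Mul(4, Pow(o, 2)) (Function('R')(o) = Pow(Mul(2, o), 2) = Mul(4, Pow(o, 2)))
b = -17 (b = Add(3, -20) = -17)
Function('G')(Q) = Pow(Add(256, Q), -1) (Function('G')(Q) = Pow(Add(Q, Mul(4, Pow(8, 2))), -1) = Pow(Add(Q, Mul(4, 64)), -1) = Pow(Add(Q, 256), -1) = Pow(Add(256, Q), -1))
Add(Mul(14088, Pow(24243, -1)), Mul(-1, Mul(42717, Pow(Function('G')(b), -1)))) = Add(Mul(14088, Pow(24243, -1)), Mul(-1, Mul(42717, Pow(Pow(Add(256, -17), -1), -1)))) = Add(Mul(14088, Rational(1, 24243)), Mul(-1, Mul(42717, Pow(Pow(239, -1), -1)))) = Add(Rational(4696, 8081), Mul(-1, Mul(42717, Pow(Rational(1, 239), -1)))) = Add(Rational(4696, 8081), Mul(-1, Mul(42717, 239))) = Add(Rational(4696, 8081), Mul(-1, 10209363)) = Add(Rational(4696, 8081), -10209363) = Rational(-82501857707, 8081)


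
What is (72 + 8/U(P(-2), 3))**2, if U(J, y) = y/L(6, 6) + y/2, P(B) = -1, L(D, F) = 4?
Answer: 462400/81 ≈ 5708.6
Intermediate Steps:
U(J, y) = 3*y/4 (U(J, y) = y/4 + y/2 = 3*y/4)
(72 + 8/U(P(-2), 3))**2 = (72 + 8/(((3/4)*3)))**2 = (72 + 8/(9/4))**2 = (72 + 8*(4/9))**2 = (72 + 32/9)**2 = (680/9)**2 = 462400/81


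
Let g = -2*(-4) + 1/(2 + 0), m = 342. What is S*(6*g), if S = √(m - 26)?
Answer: 102*√79 ≈ 906.60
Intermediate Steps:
S = 2*√79 (S = √(342 - 26) = √316 = 2*√79 ≈ 17.776)
g = 17/2 (g = 8 + 1/2 = 8 + ½ = 17/2 ≈ 8.5000)
S*(6*g) = (2*√79)*(6*(17/2)) = (2*√79)*51 = 102*√79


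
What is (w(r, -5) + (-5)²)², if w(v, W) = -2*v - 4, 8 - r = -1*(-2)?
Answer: 81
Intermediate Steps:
r = 6 (r = 8 - (-1)*(-2) = 8 - 1*2 = 8 - 2 = 6)
w(v, W) = -4 - 2*v
(w(r, -5) + (-5)²)² = ((-4 - 2*6) + (-5)²)² = ((-4 - 12) + 25)² = (-16 + 25)² = 9² = 81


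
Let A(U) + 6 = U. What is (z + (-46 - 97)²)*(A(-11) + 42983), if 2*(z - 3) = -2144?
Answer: 832681080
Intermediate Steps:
A(U) = -6 + U
z = -1069 (z = 3 + (½)*(-2144) = 3 - 1072 = -1069)
(z + (-46 - 97)²)*(A(-11) + 42983) = (-1069 + (-46 - 97)²)*((-6 - 11) + 42983) = (-1069 + (-143)²)*(-17 + 42983) = (-1069 + 20449)*42966 = 19380*42966 = 832681080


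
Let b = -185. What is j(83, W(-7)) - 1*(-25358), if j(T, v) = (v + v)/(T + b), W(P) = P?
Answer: 1293265/51 ≈ 25358.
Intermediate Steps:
j(T, v) = 2*v/(-185 + T) (j(T, v) = (v + v)/(T - 185) = (2*v)/(-185 + T) = 2*v/(-185 + T))
j(83, W(-7)) - 1*(-25358) = 2*(-7)/(-185 + 83) - 1*(-25358) = 2*(-7)/(-102) + 25358 = 2*(-7)*(-1/102) + 25358 = 7/51 + 25358 = 1293265/51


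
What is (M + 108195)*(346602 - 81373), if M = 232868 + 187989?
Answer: 140319932908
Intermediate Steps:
M = 420857
(M + 108195)*(346602 - 81373) = (420857 + 108195)*(346602 - 81373) = 529052*265229 = 140319932908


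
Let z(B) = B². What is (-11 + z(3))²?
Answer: 4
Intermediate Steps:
(-11 + z(3))² = (-11 + 3²)² = (-11 + 9)² = (-2)² = 4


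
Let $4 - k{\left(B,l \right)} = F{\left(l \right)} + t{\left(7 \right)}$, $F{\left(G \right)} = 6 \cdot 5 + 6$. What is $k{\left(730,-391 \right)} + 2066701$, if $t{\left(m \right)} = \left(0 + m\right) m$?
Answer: $2066620$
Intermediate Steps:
$t{\left(m \right)} = m^{2}$ ($t{\left(m \right)} = m m = m^{2}$)
$F{\left(G \right)} = 36$ ($F{\left(G \right)} = 30 + 6 = 36$)
$k{\left(B,l \right)} = -81$ ($k{\left(B,l \right)} = 4 - \left(36 + 7^{2}\right) = 4 - \left(36 + 49\right) = 4 - 85 = -81$)
$k{\left(730,-391 \right)} + 2066701 = -81 + 2066701 = 2066620$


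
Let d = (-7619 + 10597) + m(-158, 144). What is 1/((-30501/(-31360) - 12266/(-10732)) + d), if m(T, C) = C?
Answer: 84138880/262859582983 ≈ 0.00032009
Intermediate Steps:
d = 3122 (d = (-7619 + 10597) + 144 = 2978 + 144 = 3122)
1/((-30501/(-31360) - 12266/(-10732)) + d) = 1/((-30501/(-31360) - 12266/(-10732)) + 3122) = 1/((-30501*(-1/31360) - 12266*(-1/10732)) + 3122) = 1/((30501/31360 + 6133/5366) + 3122) = 1/(177999623/84138880 + 3122) = 1/(262859582983/84138880) = 84138880/262859582983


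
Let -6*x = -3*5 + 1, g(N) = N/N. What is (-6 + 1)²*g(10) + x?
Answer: 82/3 ≈ 27.333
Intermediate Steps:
g(N) = 1
x = 7/3 (x = -(-3*5 + 1)/6 = -(-15 + 1)/6 = -⅙*(-14) = 7/3 ≈ 2.3333)
(-6 + 1)²*g(10) + x = (-6 + 1)²*1 + 7/3 = (-5)²*1 + 7/3 = 25*1 + 7/3 = 25 + 7/3 = 82/3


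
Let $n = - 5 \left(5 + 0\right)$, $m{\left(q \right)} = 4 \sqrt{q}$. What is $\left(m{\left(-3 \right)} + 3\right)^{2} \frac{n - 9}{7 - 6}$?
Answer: $1326 - 816 i \sqrt{3} \approx 1326.0 - 1413.4 i$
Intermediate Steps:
$n = -25$ ($n = \left(-5\right) 5 = -25$)
$\left(m{\left(-3 \right)} + 3\right)^{2} \frac{n - 9}{7 - 6} = \left(4 \sqrt{-3} + 3\right)^{2} \frac{-25 - 9}{7 - 6} = \left(4 i \sqrt{3} + 3\right)^{2} \left(- \frac{34}{1}\right) = \left(4 i \sqrt{3} + 3\right)^{2} \left(\left(-34\right) 1\right) = \left(3 + 4 i \sqrt{3}\right)^{2} \left(-34\right) = - 34 \left(3 + 4 i \sqrt{3}\right)^{2}$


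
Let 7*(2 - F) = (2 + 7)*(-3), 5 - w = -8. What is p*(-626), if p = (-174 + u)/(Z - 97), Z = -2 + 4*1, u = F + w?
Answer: -679836/665 ≈ -1022.3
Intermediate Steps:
w = 13 (w = 5 - 1*(-8) = 5 + 8 = 13)
F = 41/7 (F = 2 - (2 + 7)*(-3)/7 = 2 - 9*(-3)/7 = 2 - ⅐*(-27) = 2 + 27/7 = 41/7 ≈ 5.8571)
u = 132/7 (u = 41/7 + 13 = 132/7 ≈ 18.857)
Z = 2 (Z = -2 + 4 = 2)
p = 1086/665 (p = (-174 + 132/7)/(2 - 97) = -1086/7/(-95) = -1086/7*(-1/95) = 1086/665 ≈ 1.6331)
p*(-626) = (1086/665)*(-626) = -679836/665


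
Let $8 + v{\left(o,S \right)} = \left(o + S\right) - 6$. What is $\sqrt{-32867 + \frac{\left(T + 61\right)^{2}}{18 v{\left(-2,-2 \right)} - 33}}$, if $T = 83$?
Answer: $\frac{i \sqrt{466252115}}{119} \approx 181.45 i$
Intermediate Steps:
$v{\left(o,S \right)} = -14 + S + o$ ($v{\left(o,S \right)} = -8 - \left(6 - S - o\right) = -8 + \left(-6 + S + o\right) = -14 + S + o$)
$\sqrt{-32867 + \frac{\left(T + 61\right)^{2}}{18 v{\left(-2,-2 \right)} - 33}} = \sqrt{-32867 + \frac{\left(83 + 61\right)^{2}}{18 \left(-14 - 2 - 2\right) - 33}} = \sqrt{-32867 + \frac{144^{2}}{18 \left(-18\right) - 33}} = \sqrt{-32867 + \frac{20736}{-324 - 33}} = \sqrt{-32867 + \frac{20736}{-357}} = \sqrt{-32867 + 20736 \left(- \frac{1}{357}\right)} = \sqrt{-32867 - \frac{6912}{119}} = \sqrt{- \frac{3918085}{119}} = \frac{i \sqrt{466252115}}{119}$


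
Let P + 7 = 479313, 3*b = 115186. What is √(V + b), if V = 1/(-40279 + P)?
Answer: 5*√2664179014872441/1317081 ≈ 195.95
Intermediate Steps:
b = 115186/3 (b = (⅓)*115186 = 115186/3 ≈ 38395.)
P = 479306 (P = -7 + 479313 = 479306)
V = 1/439027 (V = 1/(-40279 + 479306) = 1/439027 ≈ 2.2778e-6)
√(V + b) = √(1/439027 + 115186/3) = √(50569764025/1317081) = 5*√2664179014872441/1317081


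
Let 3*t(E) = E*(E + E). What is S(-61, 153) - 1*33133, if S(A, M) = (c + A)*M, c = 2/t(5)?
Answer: -1061191/25 ≈ -42448.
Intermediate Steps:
t(E) = 2*E²/3 (t(E) = (E*(E + E))/3 = (E*(2*E))/3 = (2*E²)/3 = 2*E²/3)
c = 3/25 (c = 2/(((⅔)*5²)) = 2/(((⅔)*25)) = 2/(50/3) = 2*(3/50) = 3/25 ≈ 0.12000)
S(A, M) = M*(3/25 + A) (S(A, M) = (3/25 + A)*M = M*(3/25 + A))
S(-61, 153) - 1*33133 = (1/25)*153*(3 + 25*(-61)) - 1*33133 = (1/25)*153*(3 - 1525) - 33133 = (1/25)*153*(-1522) - 33133 = -232866/25 - 33133 = -1061191/25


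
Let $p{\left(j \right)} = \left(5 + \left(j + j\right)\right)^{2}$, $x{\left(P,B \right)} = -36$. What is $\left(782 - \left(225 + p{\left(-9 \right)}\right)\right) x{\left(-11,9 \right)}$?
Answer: $-13968$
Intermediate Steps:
$p{\left(j \right)} = \left(5 + 2 j\right)^{2}$
$\left(782 - \left(225 + p{\left(-9 \right)}\right)\right) x{\left(-11,9 \right)} = \left(782 - \left(225 + \left(5 + 2 \left(-9\right)\right)^{2}\right)\right) \left(-36\right) = \left(782 - \left(225 + \left(5 - 18\right)^{2}\right)\right) \left(-36\right) = \left(782 - 394\right) \left(-36\right) = 388 \left(-36\right) = -13968$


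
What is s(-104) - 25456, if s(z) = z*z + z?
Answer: -14744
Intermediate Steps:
s(z) = z + z² (s(z) = z² + z = z + z²)
s(-104) - 25456 = -104*(1 - 104) - 25456 = -104*(-103) - 25456 = 10712 - 25456 = -14744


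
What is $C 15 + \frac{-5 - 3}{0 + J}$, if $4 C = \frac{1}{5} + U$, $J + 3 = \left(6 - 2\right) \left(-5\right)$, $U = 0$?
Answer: $\frac{101}{92} \approx 1.0978$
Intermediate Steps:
$J = -23$ ($J = -3 + \left(6 - 2\right) \left(-5\right) = -3 + 4 \left(-5\right) = -3 - 20 = -23$)
$C = \frac{1}{20}$ ($C = \frac{\frac{1}{5} + 0}{4} = \frac{1}{4} \cdot \frac{1}{5} = \frac{1}{20} \approx 0.05$)
$C 15 + \frac{-5 - 3}{0 + J} = \frac{1}{20} \cdot 15 + \frac{-5 - 3}{0 - 23} = \frac{3}{4} - \frac{8}{-23} = \frac{3}{4} - - \frac{8}{23} = \frac{3}{4} + \frac{8}{23} = \frac{101}{92}$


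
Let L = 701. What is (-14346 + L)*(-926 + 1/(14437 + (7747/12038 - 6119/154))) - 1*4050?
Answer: 16857368432393713/1334579692 ≈ 1.2631e+7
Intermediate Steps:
(-14346 + L)*(-926 + 1/(14437 + (7747/12038 - 6119/154))) - 1*4050 = (-14346 + 701)*(-926 + 1/(14437 + (7747/12038 - 6119/154))) - 1*4050 = -13645*(-926 + 1/(14437 + (7747*(1/12038) - 6119*1/154))) - 4050 = -13645*(-926 + 1/(14437 + (7747/12038 - 6119/154))) - 4050 = -13645*(-926 + 1/(14437 - 18116871/463463)) - 4050 = -13645*(-926 + 1/(6672898460/463463)) - 4050 = -13645*(-926 + 463463/6672898460) - 4050 = -13645*(-6179103510497/6672898460) - 4050 = 16862773480146313/1334579692 - 4050 = 16857368432393713/1334579692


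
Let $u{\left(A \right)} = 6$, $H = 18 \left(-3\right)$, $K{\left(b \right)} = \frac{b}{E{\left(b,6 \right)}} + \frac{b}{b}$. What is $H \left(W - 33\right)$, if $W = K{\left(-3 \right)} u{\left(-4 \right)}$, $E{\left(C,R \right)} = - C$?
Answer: $1782$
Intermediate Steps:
$K{\left(b \right)} = 0$ ($K{\left(b \right)} = \frac{b}{\left(-1\right) b} + \frac{b}{b} = b \left(- \frac{1}{b}\right) + 1 = -1 + 1 = 0$)
$H = -54$
$W = 0$ ($W = 0 \cdot 6 = 0$)
$H \left(W - 33\right) = - 54 \left(0 - 33\right) = \left(-54\right) \left(-33\right) = 1782$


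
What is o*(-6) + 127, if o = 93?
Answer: -431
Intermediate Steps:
o*(-6) + 127 = 93*(-6) + 127 = -558 + 127 = -431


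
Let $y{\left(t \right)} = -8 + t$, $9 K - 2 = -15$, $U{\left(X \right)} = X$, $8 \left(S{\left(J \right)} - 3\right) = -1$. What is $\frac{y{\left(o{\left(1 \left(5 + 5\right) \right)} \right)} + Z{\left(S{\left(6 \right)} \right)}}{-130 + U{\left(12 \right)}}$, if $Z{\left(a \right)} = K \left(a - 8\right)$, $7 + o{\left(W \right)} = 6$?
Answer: $\frac{115}{8496} \approx 0.013536$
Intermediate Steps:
$S{\left(J \right)} = \frac{23}{8}$ ($S{\left(J \right)} = 3 + \frac{1}{8} \left(-1\right) = 3 - \frac{1}{8} = \frac{23}{8}$)
$K = - \frac{13}{9}$ ($K = \frac{2}{9} + \frac{1}{9} \left(-15\right) = \frac{2}{9} - \frac{5}{3} = - \frac{13}{9} \approx -1.4444$)
$o{\left(W \right)} = -1$ ($o{\left(W \right)} = -7 + 6 = -1$)
$Z{\left(a \right)} = \frac{104}{9} - \frac{13 a}{9}$ ($Z{\left(a \right)} = - \frac{13 \left(a - 8\right)}{9} = - \frac{13 \left(-8 + a\right)}{9} = \frac{104}{9} - \frac{13 a}{9}$)
$\frac{y{\left(o{\left(1 \left(5 + 5\right) \right)} \right)} + Z{\left(S{\left(6 \right)} \right)}}{-130 + U{\left(12 \right)}} = \frac{\left(-8 - 1\right) + \left(\frac{104}{9} - \frac{299}{72}\right)}{-130 + 12} = \frac{-9 + \left(\frac{104}{9} - \frac{299}{72}\right)}{-118} = \left(-9 + \frac{533}{72}\right) \left(- \frac{1}{118}\right) = \left(- \frac{115}{72}\right) \left(- \frac{1}{118}\right) = \frac{115}{8496}$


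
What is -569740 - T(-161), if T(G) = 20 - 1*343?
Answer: -569417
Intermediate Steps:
T(G) = -323 (T(G) = 20 - 343 = -323)
-569740 - T(-161) = -569740 - 1*(-323) = -569740 + 323 = -569417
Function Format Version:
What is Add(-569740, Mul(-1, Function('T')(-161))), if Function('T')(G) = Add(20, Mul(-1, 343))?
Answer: -569417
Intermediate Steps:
Function('T')(G) = -323 (Function('T')(G) = Add(20, -343) = -323)
Add(-569740, Mul(-1, Function('T')(-161))) = Add(-569740, Mul(-1, -323)) = Add(-569740, 323) = -569417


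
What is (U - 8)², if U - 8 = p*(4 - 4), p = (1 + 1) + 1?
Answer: 0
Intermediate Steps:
p = 3 (p = 2 + 1 = 3)
U = 8 (U = 8 + 3*(4 - 4) = 8 + 3*0 = 8 + 0 = 8)
(U - 8)² = (8 - 8)² = 0² = 0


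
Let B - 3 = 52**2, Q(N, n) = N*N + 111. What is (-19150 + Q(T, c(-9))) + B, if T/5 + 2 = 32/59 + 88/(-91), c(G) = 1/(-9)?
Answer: -466552153352/28826161 ≈ -16185.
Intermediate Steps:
c(G) = -1/9
T = -65090/5369 (T = -10 + 5*(32/59 + 88/(-91)) = -10 + 5*(32*(1/59) + 88*(-1/91)) = -10 + 5*(32/59 - 88/91) = -10 + 5*(-2280/5369) = -10 - 11400/5369 = -65090/5369 ≈ -12.123)
Q(N, n) = 111 + N**2 (Q(N, n) = N**2 + 111 = 111 + N**2)
B = 2707 (B = 3 + 52**2 = 3 + 2704 = 2707)
(-19150 + Q(T, c(-9))) + B = (-19150 + (111 + (-65090/5369)**2)) + 2707 = (-19150 + (111 + 4236708100/28826161)) + 2707 = (-19150 + 7436411971/28826161) + 2707 = -544584571179/28826161 + 2707 = -466552153352/28826161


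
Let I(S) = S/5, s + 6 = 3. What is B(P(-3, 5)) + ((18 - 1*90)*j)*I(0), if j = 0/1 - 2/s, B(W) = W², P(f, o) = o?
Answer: 25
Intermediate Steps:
s = -3 (s = -6 + 3 = -3)
I(S) = S/5 (I(S) = S*(⅕) = S/5)
j = ⅔ (j = 0/1 - 2/(-3) = 0*1 - 2*(-⅓) = 0 + ⅔ = ⅔ ≈ 0.66667)
B(P(-3, 5)) + ((18 - 1*90)*j)*I(0) = 5² + ((18 - 1*90)*(⅔))*((⅕)*0) = 25 + ((18 - 90)*(⅔))*0 = 25 - 72*⅔*0 = 25 - 48*0 = 25 + 0 = 25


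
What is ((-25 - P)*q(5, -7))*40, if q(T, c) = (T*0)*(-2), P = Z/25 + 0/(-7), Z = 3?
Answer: 0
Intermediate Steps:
P = 3/25 (P = 3/25 + 0/(-7) = 3*(1/25) + 0*(-⅐) = 3/25 + 0 = 3/25 ≈ 0.12000)
q(T, c) = 0 (q(T, c) = 0*(-2) = 0)
((-25 - P)*q(5, -7))*40 = ((-25 - 1*3/25)*0)*40 = ((-25 - 3/25)*0)*40 = -628/25*0*40 = 0*40 = 0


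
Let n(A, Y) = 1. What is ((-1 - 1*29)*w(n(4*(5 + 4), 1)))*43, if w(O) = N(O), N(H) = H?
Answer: -1290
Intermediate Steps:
w(O) = O
((-1 - 1*29)*w(n(4*(5 + 4), 1)))*43 = ((-1 - 1*29)*1)*43 = ((-1 - 29)*1)*43 = -30*1*43 = -30*43 = -1290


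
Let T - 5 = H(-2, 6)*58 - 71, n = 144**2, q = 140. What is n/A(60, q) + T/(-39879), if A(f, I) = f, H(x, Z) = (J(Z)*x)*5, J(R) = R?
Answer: 7658738/22155 ≈ 345.69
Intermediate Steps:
n = 20736
H(x, Z) = 5*Z*x (H(x, Z) = (Z*x)*5 = 5*Z*x)
T = -3546 (T = 5 + ((5*6*(-2))*58 - 71) = 5 + (-60*58 - 71) = 5 + (-3480 - 71) = 5 - 3551 = -3546)
n/A(60, q) + T/(-39879) = 20736/60 - 3546/(-39879) = 20736*(1/60) - 3546*(-1/39879) = 1728/5 + 394/4431 = 7658738/22155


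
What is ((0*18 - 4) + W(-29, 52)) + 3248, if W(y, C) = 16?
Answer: 3260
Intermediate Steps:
((0*18 - 4) + W(-29, 52)) + 3248 = ((0*18 - 4) + 16) + 3248 = ((0 - 4) + 16) + 3248 = (-4 + 16) + 3248 = 12 + 3248 = 3260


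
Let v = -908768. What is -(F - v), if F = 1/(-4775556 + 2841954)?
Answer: -1757195622335/1933602 ≈ -9.0877e+5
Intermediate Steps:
F = -1/1933602 (F = 1/(-1933602) = -1/1933602 ≈ -5.1717e-7)
-(F - v) = -(-1/1933602 - 1*(-908768)) = -(-1/1933602 + 908768) = -1*1757195622335/1933602 = -1757195622335/1933602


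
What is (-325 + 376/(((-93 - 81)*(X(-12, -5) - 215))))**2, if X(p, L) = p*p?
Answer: 4029401831569/38155329 ≈ 1.0561e+5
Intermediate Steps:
X(p, L) = p**2
(-325 + 376/(((-93 - 81)*(X(-12, -5) - 215))))**2 = (-325 + 376/(((-93 - 81)*((-12)**2 - 215))))**2 = (-325 + 376/((-174*(144 - 215))))**2 = (-325 + 376/((-174*(-71))))**2 = (-325 + 376/12354)**2 = (-325 + 376*(1/12354))**2 = (-325 + 188/6177)**2 = (-2007337/6177)**2 = 4029401831569/38155329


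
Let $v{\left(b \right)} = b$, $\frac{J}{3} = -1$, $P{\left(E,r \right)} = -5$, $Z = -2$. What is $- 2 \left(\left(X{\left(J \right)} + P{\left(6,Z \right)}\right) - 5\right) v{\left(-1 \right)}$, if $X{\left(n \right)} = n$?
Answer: $-26$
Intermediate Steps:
$J = -3$ ($J = 3 \left(-1\right) = -3$)
$- 2 \left(\left(X{\left(J \right)} + P{\left(6,Z \right)}\right) - 5\right) v{\left(-1 \right)} = - 2 \left(\left(-3 - 5\right) - 5\right) \left(-1\right) = - 2 \left(-8 - 5\right) \left(-1\right) = \left(-2\right) \left(-13\right) \left(-1\right) = 26 \left(-1\right) = -26$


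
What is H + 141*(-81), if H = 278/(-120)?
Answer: -685399/60 ≈ -11423.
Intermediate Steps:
H = -139/60 (H = 278*(-1/120) = -139/60 ≈ -2.3167)
H + 141*(-81) = -139/60 + 141*(-81) = -139/60 - 11421 = -685399/60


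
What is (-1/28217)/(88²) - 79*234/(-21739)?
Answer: 4039421091989/4750242107072 ≈ 0.85036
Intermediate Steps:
(-1/28217)/(88²) - 79*234/(-21739) = -1*1/28217/7744 - 18486*(-1/21739) = -1/28217*1/7744 + 18486/21739 = -1/218512448 + 18486/21739 = 4039421091989/4750242107072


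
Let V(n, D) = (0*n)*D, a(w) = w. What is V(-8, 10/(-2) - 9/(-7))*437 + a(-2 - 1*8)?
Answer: -10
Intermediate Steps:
V(n, D) = 0 (V(n, D) = 0*D = 0)
V(-8, 10/(-2) - 9/(-7))*437 + a(-2 - 1*8) = 0*437 + (-2 - 1*8) = 0 + (-2 - 8) = 0 - 10 = -10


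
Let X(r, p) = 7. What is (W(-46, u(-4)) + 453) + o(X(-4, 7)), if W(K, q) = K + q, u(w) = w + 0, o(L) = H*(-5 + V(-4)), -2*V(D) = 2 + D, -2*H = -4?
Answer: 395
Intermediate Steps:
H = 2 (H = -½*(-4) = 2)
V(D) = -1 - D/2 (V(D) = -(2 + D)/2 = -1 - D/2)
o(L) = -8 (o(L) = 2*(-5 + (-1 - ½*(-4))) = 2*(-5 + (-1 + 2)) = 2*(-5 + 1) = 2*(-4) = -8)
u(w) = w
(W(-46, u(-4)) + 453) + o(X(-4, 7)) = ((-46 - 4) + 453) - 8 = (-50 + 453) - 8 = 403 - 8 = 395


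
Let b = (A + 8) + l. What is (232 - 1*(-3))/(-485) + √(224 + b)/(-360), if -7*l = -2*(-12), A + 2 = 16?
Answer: -47/97 - √11886/2520 ≈ -0.52780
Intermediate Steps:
A = 14 (A = -2 + 16 = 14)
l = -24/7 (l = -(-2)*(-12)/7 = -⅐*24 = -24/7 ≈ -3.4286)
b = 130/7 (b = (14 + 8) - 24/7 = 22 - 24/7 = 130/7 ≈ 18.571)
(232 - 1*(-3))/(-485) + √(224 + b)/(-360) = (232 - 1*(-3))/(-485) + √(224 + 130/7)/(-360) = (232 + 3)*(-1/485) + √(1698/7)*(-1/360) = 235*(-1/485) + (√11886/7)*(-1/360) = -47/97 - √11886/2520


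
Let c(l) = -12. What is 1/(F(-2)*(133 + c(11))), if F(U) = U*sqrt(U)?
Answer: I*sqrt(2)/484 ≈ 0.0029219*I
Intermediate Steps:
F(U) = U**(3/2)
1/(F(-2)*(133 + c(11))) = 1/((-2)**(3/2)*(133 - 12)) = 1/(-2*I*sqrt(2)*121) = 1/(-242*I*sqrt(2)) = I*sqrt(2)/484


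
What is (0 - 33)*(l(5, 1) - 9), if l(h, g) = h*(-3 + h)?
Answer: -33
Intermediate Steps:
(0 - 33)*(l(5, 1) - 9) = (0 - 33)*(5*(-3 + 5) - 9) = -33*(5*2 - 9) = -33*(10 - 9) = -33*1 = -33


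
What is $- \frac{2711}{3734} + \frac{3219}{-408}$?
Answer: $- \frac{2187639}{253912} \approx -8.6157$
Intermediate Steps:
$- \frac{2711}{3734} + \frac{3219}{-408} = \left(-2711\right) \frac{1}{3734} + 3219 \left(- \frac{1}{408}\right) = - \frac{2711}{3734} - \frac{1073}{136} = - \frac{2187639}{253912}$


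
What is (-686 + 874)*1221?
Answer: 229548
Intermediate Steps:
(-686 + 874)*1221 = 188*1221 = 229548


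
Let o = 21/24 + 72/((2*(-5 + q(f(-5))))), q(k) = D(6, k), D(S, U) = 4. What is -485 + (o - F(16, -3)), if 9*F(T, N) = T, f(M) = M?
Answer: -37577/72 ≈ -521.90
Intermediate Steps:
q(k) = 4
o = -281/8 (o = 21/24 + 72/((2*(-5 + 4))) = 21*(1/24) + 72/((2*(-1))) = 7/8 + 72/(-2) = 7/8 + 72*(-½) = 7/8 - 36 = -281/8 ≈ -35.125)
F(T, N) = T/9
-485 + (o - F(16, -3)) = -485 + (-281/8 - 16/9) = -485 - 2657/72 = -37577/72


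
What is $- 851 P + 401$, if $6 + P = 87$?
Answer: $-68530$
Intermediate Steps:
$P = 81$ ($P = -6 + 87 = 81$)
$- 851 P + 401 = \left(-851\right) 81 + 401 = -68931 + 401 = -68530$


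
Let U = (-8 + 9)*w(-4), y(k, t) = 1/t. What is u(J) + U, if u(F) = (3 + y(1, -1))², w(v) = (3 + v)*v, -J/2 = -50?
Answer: 8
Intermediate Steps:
J = 100 (J = -2*(-50) = 100)
w(v) = v*(3 + v)
U = 4 (U = (-8 + 9)*(-4*(3 - 4)) = 1*(-4*(-1)) = 1*4 = 4)
u(F) = 4 (u(F) = (3 + 1/(-1))² = (3 - 1)² = 2² = 4)
u(J) + U = 4 + 4 = 8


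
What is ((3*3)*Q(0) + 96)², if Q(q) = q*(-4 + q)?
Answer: 9216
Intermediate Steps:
((3*3)*Q(0) + 96)² = ((3*3)*(0*(-4 + 0)) + 96)² = (9*(0*(-4)) + 96)² = (9*0 + 96)² = (0 + 96)² = 96² = 9216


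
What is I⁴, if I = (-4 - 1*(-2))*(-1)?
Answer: 16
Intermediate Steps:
I = 2 (I = (-4 + 2)*(-1) = -2*(-1) = 2)
I⁴ = 2⁴ = 16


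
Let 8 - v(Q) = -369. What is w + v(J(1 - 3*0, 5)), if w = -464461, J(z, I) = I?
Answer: -464084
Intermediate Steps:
v(Q) = 377 (v(Q) = 8 - 1*(-369) = 8 + 369 = 377)
w + v(J(1 - 3*0, 5)) = -464461 + 377 = -464084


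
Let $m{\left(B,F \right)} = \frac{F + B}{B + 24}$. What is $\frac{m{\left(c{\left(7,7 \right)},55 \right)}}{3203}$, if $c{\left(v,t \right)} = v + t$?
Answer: $\frac{69}{121714} \approx 0.0005669$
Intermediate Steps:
$c{\left(v,t \right)} = t + v$
$m{\left(B,F \right)} = \frac{B + F}{24 + B}$
$\frac{m{\left(c{\left(7,7 \right)},55 \right)}}{3203} = \frac{\frac{1}{24 + \left(7 + 7\right)} \left(\left(7 + 7\right) + 55\right)}{3203} = \frac{14 + 55}{24 + 14} \cdot \frac{1}{3203} = \frac{1}{38} \cdot 69 \cdot \frac{1}{3203} = \frac{69}{38} \cdot \frac{1}{3203} = \frac{69}{121714}$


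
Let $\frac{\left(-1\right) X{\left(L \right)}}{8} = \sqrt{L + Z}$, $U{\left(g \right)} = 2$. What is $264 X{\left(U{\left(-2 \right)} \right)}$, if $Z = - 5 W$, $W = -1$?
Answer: $- 2112 \sqrt{7} \approx -5587.8$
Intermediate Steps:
$Z = 5$ ($Z = \left(-5\right) \left(-1\right) = 5$)
$X{\left(L \right)} = - 8 \sqrt{5 + L}$ ($X{\left(L \right)} = - 8 \sqrt{L + 5} = - 8 \sqrt{5 + L}$)
$264 X{\left(U{\left(-2 \right)} \right)} = 264 \left(- 8 \sqrt{5 + 2}\right) = 264 \left(- 8 \sqrt{7}\right) = - 2112 \sqrt{7}$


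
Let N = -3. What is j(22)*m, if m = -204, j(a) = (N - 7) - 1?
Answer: 2244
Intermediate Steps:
j(a) = -11 (j(a) = (-3 - 7) - 1 = -10 - 1 = -11)
j(22)*m = -11*(-204) = 2244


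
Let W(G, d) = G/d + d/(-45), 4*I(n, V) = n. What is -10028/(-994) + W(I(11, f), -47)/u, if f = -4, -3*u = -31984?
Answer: 452241273797/44826855360 ≈ 10.089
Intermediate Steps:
u = 31984/3 (u = -⅓*(-31984) = 31984/3 ≈ 10661.)
I(n, V) = n/4
W(G, d) = -d/45 + G/d (W(G, d) = G/d + d*(-1/45) = G/d - d/45 = -d/45 + G/d)
-10028/(-994) + W(I(11, f), -47)/u = -10028/(-994) + (-1/45*(-47) + ((¼)*11)/(-47))/(31984/3) = -10028*(-1/994) + (47/45 + (11/4)*(-1/47))*(3/31984) = 5014/497 + (47/45 - 11/188)*(3/31984) = 5014/497 + (8341/8460)*(3/31984) = 5014/497 + 8341/90194880 = 452241273797/44826855360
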